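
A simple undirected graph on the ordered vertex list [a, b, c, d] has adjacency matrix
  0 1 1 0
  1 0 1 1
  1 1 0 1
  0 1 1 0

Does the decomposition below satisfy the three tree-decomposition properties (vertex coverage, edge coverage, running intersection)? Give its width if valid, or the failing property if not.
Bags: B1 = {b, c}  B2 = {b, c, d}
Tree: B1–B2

A tree decomposition must satisfy three properties: every vertex lies in some bag; for every edge, both endpoints lie together in some bag; and for every vertex, the bags containing it form a connected subtree. Here vertex a appears in no bag, so the decomposition is invalid.

No — vertex a appears in no bag.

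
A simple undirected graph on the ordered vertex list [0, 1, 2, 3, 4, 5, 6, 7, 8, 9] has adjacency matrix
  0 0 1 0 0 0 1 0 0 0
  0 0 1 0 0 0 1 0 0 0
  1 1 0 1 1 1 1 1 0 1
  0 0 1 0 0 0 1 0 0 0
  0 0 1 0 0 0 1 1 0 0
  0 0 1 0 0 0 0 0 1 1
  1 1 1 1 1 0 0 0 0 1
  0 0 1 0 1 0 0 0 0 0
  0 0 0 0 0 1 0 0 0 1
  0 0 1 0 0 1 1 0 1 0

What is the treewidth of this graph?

A width-2 tree decomposition is:
Bags: B1 = {2, 6, 9}  B2 = {2, 5, 9}  B3 = {2, 4, 6}  B4 = {5, 8, 9}  B5 = {1, 2, 6}  B6 = {2, 4, 7}  B7 = {2, 3, 6}  B8 = {0, 2, 6}
Tree: B1–B2, B1–B3, B2–B4, B3–B5, B3–B6, B5–B7, B3–B8
Every bag has size at most 3, so the width is 3 − 1 = 2 and tw(G) ≤ 2. Conversely, {5, 8, 9} is a clique of size 3, and the vertices of any clique must share a bag in every tree decomposition; so some bag has ≥ 3 vertices and tw(G) ≥ 2. Therefore the treewidth is 2.

2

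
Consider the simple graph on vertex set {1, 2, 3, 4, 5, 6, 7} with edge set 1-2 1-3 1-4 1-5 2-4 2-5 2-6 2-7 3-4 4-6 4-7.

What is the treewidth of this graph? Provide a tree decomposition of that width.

The largest bag has 3 vertices, giving width 2; this decomposition certifies tw(G) ≤ 2. Conversely, {1, 2, 4} is a clique of size 3, and the vertices of any clique must share a bag in every tree decomposition; so some bag has ≥ 3 vertices and tw(G) ≥ 2. Hence tw(G) = 2 exactly.

Treewidth 2.
Bags: B1 = {2, 4, 7}  B2 = {1, 2, 4}  B3 = {2, 4, 6}  B4 = {1, 3, 4}  B5 = {1, 2, 5}
Tree: B1–B2, B2–B3, B2–B4, B2–B5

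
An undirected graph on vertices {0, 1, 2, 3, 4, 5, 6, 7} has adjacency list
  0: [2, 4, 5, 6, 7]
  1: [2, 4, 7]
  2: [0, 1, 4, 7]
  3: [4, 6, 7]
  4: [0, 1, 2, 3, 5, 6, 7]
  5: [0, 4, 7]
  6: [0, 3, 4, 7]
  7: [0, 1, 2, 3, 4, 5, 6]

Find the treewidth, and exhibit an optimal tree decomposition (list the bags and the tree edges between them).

Treewidth 3.
Bags: B1 = {0, 4, 6, 7}  B2 = {3, 4, 6, 7}  B3 = {0, 2, 4, 7}  B4 = {1, 2, 4, 7}  B5 = {0, 4, 5, 7}
Tree: B1–B2, B1–B3, B3–B4, B1–B5

Each bag holds 4 vertices, so the decomposition has width 3, which upper-bounds the treewidth. Conversely, {0, 2, 4, 7} is a clique of size 4, and the vertices of any clique must share a bag in every tree decomposition; so some bag has ≥ 4 vertices and tw(G) ≥ 3. Hence tw(G) = 3 exactly.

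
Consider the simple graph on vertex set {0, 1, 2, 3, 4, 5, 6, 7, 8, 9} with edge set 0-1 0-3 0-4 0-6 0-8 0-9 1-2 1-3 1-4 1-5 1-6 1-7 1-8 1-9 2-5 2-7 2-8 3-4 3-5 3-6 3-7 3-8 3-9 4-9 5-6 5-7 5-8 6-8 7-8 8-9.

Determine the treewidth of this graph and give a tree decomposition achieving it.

Each bag holds 5 vertices, so the decomposition has width 4, which upper-bounds the treewidth. For the lower bound, the 5 vertices {1, 2, 5, 7, 8} are pairwise adjacent, and any tree decomposition puts a clique entirely inside one bag — forcing width ≥ 4. Hence tw(G) = 4 exactly.

Treewidth 4.
One optimal decomposition is:
Bags: B1 = {0, 1, 3, 6, 8}  B2 = {1, 3, 5, 6, 8}  B3 = {1, 3, 5, 7, 8}  B4 = {0, 1, 3, 8, 9}  B5 = {0, 1, 3, 4, 9}  B6 = {1, 2, 5, 7, 8}
Tree: B1–B2, B2–B3, B1–B4, B4–B5, B3–B6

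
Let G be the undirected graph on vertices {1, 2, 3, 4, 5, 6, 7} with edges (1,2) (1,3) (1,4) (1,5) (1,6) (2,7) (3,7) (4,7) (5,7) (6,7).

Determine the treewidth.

2

A width-2 tree decomposition is:
Bags: B1 = {1, 4, 7}  B2 = {1, 6, 7}  B3 = {1, 5, 7}  B4 = {1, 2, 7}  B5 = {1, 3, 7}
Tree: B1–B2, B2–B3, B3–B4, B4–B5
The largest bag has 3 vertices, giving width 2; this decomposition certifies tw(G) ≤ 2. Since 7–4–1–6–7 is a cycle in G, G is not acyclic. Forests are exactly the graphs of treewidth ≤ 1, so tw(G) ≥ 2. Therefore the treewidth is 2.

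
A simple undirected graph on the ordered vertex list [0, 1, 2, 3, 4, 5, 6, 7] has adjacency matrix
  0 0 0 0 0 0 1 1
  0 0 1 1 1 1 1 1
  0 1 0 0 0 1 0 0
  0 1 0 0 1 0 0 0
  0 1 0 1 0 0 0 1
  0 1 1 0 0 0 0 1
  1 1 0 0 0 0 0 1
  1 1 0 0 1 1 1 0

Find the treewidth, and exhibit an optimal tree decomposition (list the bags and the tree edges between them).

The largest bag has 3 vertices, giving width 2; this decomposition certifies tw(G) ≤ 2. For the lower bound, the 3 vertices {0, 6, 7} are pairwise adjacent, and any tree decomposition puts a clique entirely inside one bag — forcing width ≥ 2. The upper and lower bounds meet at 2, so that is the treewidth.

Treewidth 2.
Bags: B1 = {1, 5, 7}  B2 = {1, 4, 7}  B3 = {1, 3, 4}  B4 = {1, 6, 7}  B5 = {0, 6, 7}  B6 = {1, 2, 5}
Tree: B1–B2, B2–B3, B1–B4, B4–B5, B1–B6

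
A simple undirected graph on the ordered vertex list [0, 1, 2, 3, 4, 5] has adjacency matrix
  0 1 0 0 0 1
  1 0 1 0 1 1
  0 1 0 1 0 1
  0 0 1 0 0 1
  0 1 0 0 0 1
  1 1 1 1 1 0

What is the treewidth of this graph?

2

A width-2 tree decomposition is:
Bags: B1 = {1, 4, 5}  B2 = {0, 1, 5}  B3 = {1, 2, 5}  B4 = {2, 3, 5}
Tree: B1–B2, B1–B3, B3–B4
The largest bag has 3 vertices, giving width 2; this decomposition certifies tw(G) ≤ 2. On the other hand G contains the 3-clique {0, 1, 5}. A clique must lie in a single bag of any decomposition, so no decomposition can have width below 2. The upper and lower bounds meet at 2, so that is the treewidth.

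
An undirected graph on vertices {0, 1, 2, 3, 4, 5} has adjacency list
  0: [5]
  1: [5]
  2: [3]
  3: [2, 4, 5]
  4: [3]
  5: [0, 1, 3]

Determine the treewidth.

A width-1 tree decomposition is:
Bags: B1 = {3, 4}  B2 = {3, 5}  B3 = {1, 5}  B4 = {2, 3}  B5 = {0, 5}
Tree: B1–B2, B2–B3, B1–B4, B3–B5
Every bag has size at most 2, so the width is 2 − 1 = 1 and tw(G) ≤ 1. Any graph with an edge has treewidth ≥ 1, and G has the edge 4–3. The upper and lower bounds meet at 1, so that is the treewidth.

1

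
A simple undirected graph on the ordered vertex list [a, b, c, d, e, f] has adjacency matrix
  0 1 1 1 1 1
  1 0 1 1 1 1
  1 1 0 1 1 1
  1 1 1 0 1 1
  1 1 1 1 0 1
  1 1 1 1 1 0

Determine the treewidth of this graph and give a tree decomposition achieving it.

Treewidth 5.
One optimal decomposition is:
Bags: B1 = {a, b, c, d, e, f}
Tree: (single bag)

A single bag containing all 6 vertices is trivially a valid decomposition of width 5. Conversely, {a, b, c, d, e, f} is a clique of size 6, and the vertices of any clique must share a bag in every tree decomposition; so some bag has ≥ 6 vertices and tw(G) ≥ 5. Hence tw(G) = 5 exactly.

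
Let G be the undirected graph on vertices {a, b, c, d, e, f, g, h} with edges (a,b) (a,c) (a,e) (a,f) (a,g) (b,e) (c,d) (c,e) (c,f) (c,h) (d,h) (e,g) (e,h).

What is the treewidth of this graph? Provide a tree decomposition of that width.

Every bag has size at most 3, so the width is 3 − 1 = 2 and tw(G) ≤ 2. Conversely, {a, e, g} is a clique of size 3, and the vertices of any clique must share a bag in every tree decomposition; so some bag has ≥ 3 vertices and tw(G) ≥ 2. Therefore the treewidth is 2.

Treewidth 2.
One such decomposition:
Bags: B1 = {a, c, e}  B2 = {a, b, e}  B3 = {c, e, h}  B4 = {a, c, f}  B5 = {c, d, h}  B6 = {a, e, g}
Tree: B1–B2, B1–B3, B1–B4, B3–B5, B2–B6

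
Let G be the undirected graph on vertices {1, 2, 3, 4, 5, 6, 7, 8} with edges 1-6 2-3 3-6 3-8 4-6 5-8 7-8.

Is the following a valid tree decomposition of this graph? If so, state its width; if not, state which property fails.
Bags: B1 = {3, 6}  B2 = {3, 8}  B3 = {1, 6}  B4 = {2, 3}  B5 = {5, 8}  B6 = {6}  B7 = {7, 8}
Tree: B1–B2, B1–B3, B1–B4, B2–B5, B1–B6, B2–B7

A tree decomposition must satisfy three properties: every vertex lies in some bag; for every edge, both endpoints lie together in some bag; and for every vertex, the bags containing it form a connected subtree. Here vertex 4 appears in no bag, so the decomposition is invalid.

No — vertex 4 appears in no bag.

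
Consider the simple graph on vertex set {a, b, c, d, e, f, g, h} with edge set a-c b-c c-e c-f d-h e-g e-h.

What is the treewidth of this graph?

A width-1 tree decomposition is:
Bags: B1 = {c, f}  B2 = {c, e}  B3 = {e, g}  B4 = {b, c}  B5 = {e, h}  B6 = {d, h}  B7 = {a, c}
Tree: B1–B2, B2–B3, B2–B4, B3–B5, B5–B6, B1–B7
Each bag holds 2 vertices, so the decomposition has width 1, which upper-bounds the treewidth. Any graph with an edge has treewidth ≥ 1, and G has the edge c–f. Combining the bounds, tw(G) = 1.

1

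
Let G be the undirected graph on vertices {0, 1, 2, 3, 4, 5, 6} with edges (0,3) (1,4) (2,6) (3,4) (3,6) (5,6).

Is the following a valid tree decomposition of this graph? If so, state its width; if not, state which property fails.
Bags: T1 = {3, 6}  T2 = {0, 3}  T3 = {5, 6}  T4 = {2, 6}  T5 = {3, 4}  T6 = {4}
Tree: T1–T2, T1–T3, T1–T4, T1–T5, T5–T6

No — vertex 1 appears in no bag.

A tree decomposition must satisfy three properties: every vertex lies in some bag; for every edge, both endpoints lie together in some bag; and for every vertex, the bags containing it form a connected subtree. Here vertex 1 appears in no bag, so the decomposition is invalid.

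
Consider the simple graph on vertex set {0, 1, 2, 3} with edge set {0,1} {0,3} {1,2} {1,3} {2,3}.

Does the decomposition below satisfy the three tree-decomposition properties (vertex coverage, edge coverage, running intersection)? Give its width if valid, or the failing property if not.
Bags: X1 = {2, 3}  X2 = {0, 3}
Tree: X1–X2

A tree decomposition must satisfy three properties: every vertex lies in some bag; for every edge, both endpoints lie together in some bag; and for every vertex, the bags containing it form a connected subtree. Here vertex 1 appears in no bag, so the decomposition is invalid.

No — vertex 1 appears in no bag.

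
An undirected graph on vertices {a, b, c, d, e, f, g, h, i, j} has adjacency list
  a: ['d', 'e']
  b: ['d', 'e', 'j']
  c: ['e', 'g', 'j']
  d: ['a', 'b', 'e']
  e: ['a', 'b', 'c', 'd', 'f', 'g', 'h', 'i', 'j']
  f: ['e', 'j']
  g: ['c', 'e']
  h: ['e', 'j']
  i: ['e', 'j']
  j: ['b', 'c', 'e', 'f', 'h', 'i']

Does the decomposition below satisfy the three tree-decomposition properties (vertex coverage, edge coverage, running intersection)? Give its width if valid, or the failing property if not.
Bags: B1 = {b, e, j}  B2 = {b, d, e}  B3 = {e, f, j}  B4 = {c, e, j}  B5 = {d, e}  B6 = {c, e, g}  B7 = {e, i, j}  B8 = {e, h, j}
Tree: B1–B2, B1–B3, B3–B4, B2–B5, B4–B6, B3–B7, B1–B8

No — vertex a appears in no bag.

A tree decomposition must satisfy three properties: every vertex lies in some bag; for every edge, both endpoints lie together in some bag; and for every vertex, the bags containing it form a connected subtree. Here vertex a appears in no bag, so the decomposition is invalid.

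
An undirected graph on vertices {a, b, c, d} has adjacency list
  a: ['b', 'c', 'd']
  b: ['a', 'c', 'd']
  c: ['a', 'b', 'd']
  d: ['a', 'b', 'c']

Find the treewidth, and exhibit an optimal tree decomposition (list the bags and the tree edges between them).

A single bag containing all 4 vertices is trivially a valid decomposition of width 3. Conversely, {a, b, c, d} is a clique of size 4, and the vertices of any clique must share a bag in every tree decomposition; so some bag has ≥ 4 vertices and tw(G) ≥ 3. Hence tw(G) = 3 exactly.

Treewidth 3.
Bags: B1 = {a, b, c, d}
Tree: (single bag)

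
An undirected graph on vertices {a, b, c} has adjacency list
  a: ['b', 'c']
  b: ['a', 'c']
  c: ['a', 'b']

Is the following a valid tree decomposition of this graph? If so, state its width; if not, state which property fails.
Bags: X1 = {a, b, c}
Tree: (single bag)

Yes; width 2.

Every vertex of G appears in some bag (union = {a, b, c}); every edge is covered by a bag; and for each vertex v the set of bags containing v is connected in the bag tree. The decomposition is therefore valid. The largest bag has 3 vertices, so the width is 2.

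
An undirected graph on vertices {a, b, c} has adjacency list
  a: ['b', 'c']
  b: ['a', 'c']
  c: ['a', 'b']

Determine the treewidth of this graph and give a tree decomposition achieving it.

Treewidth 2.
One such decomposition:
Bags: B1 = {a, b, c}
Tree: (single bag)

A single bag containing all 3 vertices is trivially a valid decomposition of width 2. For the lower bound, the 3 vertices {a, b, c} are pairwise adjacent, and any tree decomposition puts a clique entirely inside one bag — forcing width ≥ 2. Hence tw(G) = 2 exactly.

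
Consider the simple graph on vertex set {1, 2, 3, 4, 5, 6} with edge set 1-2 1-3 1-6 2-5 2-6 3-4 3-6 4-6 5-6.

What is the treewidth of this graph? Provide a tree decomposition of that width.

Treewidth 2.
One such decomposition:
Bags: B1 = {1, 3, 6}  B2 = {3, 4, 6}  B3 = {1, 2, 6}  B4 = {2, 5, 6}
Tree: B1–B2, B1–B3, B3–B4

Every bag has size at most 3, so the width is 3 − 1 = 2 and tw(G) ≤ 2. Conversely, {1, 2, 6} is a clique of size 3, and the vertices of any clique must share a bag in every tree decomposition; so some bag has ≥ 3 vertices and tw(G) ≥ 2. Hence tw(G) = 2 exactly.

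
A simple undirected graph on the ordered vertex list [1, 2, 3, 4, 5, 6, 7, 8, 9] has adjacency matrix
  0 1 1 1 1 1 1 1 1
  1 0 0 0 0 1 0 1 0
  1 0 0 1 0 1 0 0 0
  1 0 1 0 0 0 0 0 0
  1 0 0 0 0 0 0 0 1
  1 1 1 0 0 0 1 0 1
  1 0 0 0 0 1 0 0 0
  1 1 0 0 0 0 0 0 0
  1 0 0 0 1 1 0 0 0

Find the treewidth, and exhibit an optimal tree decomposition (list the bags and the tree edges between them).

Treewidth 2.
One optimal decomposition is:
Bags: B1 = {1, 6, 9}  B2 = {1, 2, 6}  B3 = {1, 3, 6}  B4 = {1, 3, 4}  B5 = {1, 6, 7}  B6 = {1, 2, 8}  B7 = {1, 5, 9}
Tree: B1–B2, B2–B3, B3–B4, B2–B5, B2–B6, B1–B7

Every bag has size at most 3, so the width is 3 − 1 = 2 and tw(G) ≤ 2. Conversely, {1, 2, 8} is a clique of size 3, and the vertices of any clique must share a bag in every tree decomposition; so some bag has ≥ 3 vertices and tw(G) ≥ 2. Therefore the treewidth is 2.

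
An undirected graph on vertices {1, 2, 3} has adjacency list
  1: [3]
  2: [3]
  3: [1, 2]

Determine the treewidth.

1

A width-1 tree decomposition is:
Bags: B1 = {2, 3}  B2 = {1, 3}
Tree: B1–B2
The largest bag has 2 vertices, giving width 1; this decomposition certifies tw(G) ≤ 1. Since G has at least one edge (e.g. 3–2), it is not an edgeless graph, so tw(G) ≥ 1. Hence tw(G) = 1 exactly.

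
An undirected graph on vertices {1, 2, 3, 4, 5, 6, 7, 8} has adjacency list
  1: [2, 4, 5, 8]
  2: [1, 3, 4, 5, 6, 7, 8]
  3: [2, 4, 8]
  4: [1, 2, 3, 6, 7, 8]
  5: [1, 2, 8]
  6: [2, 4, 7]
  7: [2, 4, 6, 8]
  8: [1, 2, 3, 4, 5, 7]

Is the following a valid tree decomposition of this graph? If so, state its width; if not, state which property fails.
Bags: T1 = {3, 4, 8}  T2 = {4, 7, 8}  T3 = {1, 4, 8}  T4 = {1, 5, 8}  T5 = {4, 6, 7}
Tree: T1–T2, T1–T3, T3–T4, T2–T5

No — vertex 2 appears in no bag.

A tree decomposition must satisfy three properties: every vertex lies in some bag; for every edge, both endpoints lie together in some bag; and for every vertex, the bags containing it form a connected subtree. Here vertex 2 appears in no bag, so the decomposition is invalid.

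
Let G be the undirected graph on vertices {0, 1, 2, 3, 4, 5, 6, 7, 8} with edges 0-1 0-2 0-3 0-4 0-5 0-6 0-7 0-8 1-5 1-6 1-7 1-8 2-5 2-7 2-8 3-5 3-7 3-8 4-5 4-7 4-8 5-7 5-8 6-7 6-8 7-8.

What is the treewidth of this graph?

4

A width-4 tree decomposition is:
Bags: B1 = {0, 3, 5, 7, 8}  B2 = {0, 2, 5, 7, 8}  B3 = {0, 1, 5, 7, 8}  B4 = {0, 4, 5, 7, 8}  B5 = {0, 1, 6, 7, 8}
Tree: B1–B2, B1–B3, B1–B4, B3–B5
Every bag has size at most 5, so the width is 5 − 1 = 4 and tw(G) ≤ 4. For the lower bound, the 5 vertices {0, 1, 5, 7, 8} are pairwise adjacent, and any tree decomposition puts a clique entirely inside one bag — forcing width ≥ 4. Hence tw(G) = 4 exactly.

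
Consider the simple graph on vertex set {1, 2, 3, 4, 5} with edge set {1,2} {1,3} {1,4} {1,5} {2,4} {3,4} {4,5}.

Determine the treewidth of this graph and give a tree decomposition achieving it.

Treewidth 2.
One such decomposition:
Bags: B1 = {1, 4, 5}  B2 = {1, 3, 4}  B3 = {1, 2, 4}
Tree: B1–B2, B2–B3

The largest bag has 3 vertices, giving width 2; this decomposition certifies tw(G) ≤ 2. On the other hand G contains the 3-clique {1, 2, 4}. A clique must lie in a single bag of any decomposition, so no decomposition can have width below 2. Hence tw(G) = 2 exactly.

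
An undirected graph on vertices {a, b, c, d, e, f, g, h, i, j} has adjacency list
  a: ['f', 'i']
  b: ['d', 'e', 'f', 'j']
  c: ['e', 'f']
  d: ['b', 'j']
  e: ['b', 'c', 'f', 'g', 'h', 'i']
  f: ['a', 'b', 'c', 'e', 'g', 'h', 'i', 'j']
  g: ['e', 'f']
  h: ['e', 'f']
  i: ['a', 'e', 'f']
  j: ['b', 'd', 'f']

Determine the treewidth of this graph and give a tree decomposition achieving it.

Treewidth 2.
Bags: B1 = {b, e, f}  B2 = {e, f, h}  B3 = {e, f, g}  B4 = {b, f, j}  B5 = {e, f, i}  B6 = {a, f, i}  B7 = {b, d, j}  B8 = {c, e, f}
Tree: B1–B2, B2–B3, B1–B4, B2–B5, B5–B6, B4–B7, B2–B8

The largest bag has 3 vertices, giving width 2; this decomposition certifies tw(G) ≤ 2. On the other hand G contains the 3-clique {b, d, j}. A clique must lie in a single bag of any decomposition, so no decomposition can have width below 2. Combining the bounds, tw(G) = 2.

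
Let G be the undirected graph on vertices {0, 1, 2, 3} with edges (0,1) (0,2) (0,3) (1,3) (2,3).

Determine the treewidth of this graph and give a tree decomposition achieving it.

The largest bag has 3 vertices, giving width 2; this decomposition certifies tw(G) ≤ 2. For the lower bound, the 3 vertices {0, 1, 3} are pairwise adjacent, and any tree decomposition puts a clique entirely inside one bag — forcing width ≥ 2. The upper and lower bounds meet at 2, so that is the treewidth.

Treewidth 2.
One such decomposition:
Bags: B1 = {0, 2, 3}  B2 = {0, 1, 3}
Tree: B1–B2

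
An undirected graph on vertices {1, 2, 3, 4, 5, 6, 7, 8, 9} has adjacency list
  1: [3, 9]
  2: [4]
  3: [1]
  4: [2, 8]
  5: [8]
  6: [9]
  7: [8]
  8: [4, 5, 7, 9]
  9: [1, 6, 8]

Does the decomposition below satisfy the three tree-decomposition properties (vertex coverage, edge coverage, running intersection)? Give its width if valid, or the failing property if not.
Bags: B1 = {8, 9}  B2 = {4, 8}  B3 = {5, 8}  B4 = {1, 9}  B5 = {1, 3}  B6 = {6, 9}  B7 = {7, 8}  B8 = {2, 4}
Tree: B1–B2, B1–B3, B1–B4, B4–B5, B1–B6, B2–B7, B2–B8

Every vertex of G appears in some bag (union = {1, 2, 3, 4, 5, 6, 7, 8, 9}); every edge is covered by a bag; and for each vertex v the set of bags containing v is connected in the bag tree. The decomposition is therefore valid. The largest bag has 2 vertices, so the width is 1.

Yes; width 1.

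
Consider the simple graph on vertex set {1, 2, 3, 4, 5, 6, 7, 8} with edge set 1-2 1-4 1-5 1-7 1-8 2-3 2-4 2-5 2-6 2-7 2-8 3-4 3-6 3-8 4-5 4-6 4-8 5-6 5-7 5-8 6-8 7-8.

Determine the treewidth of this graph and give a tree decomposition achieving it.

The largest bag has 5 vertices, giving width 4; this decomposition certifies tw(G) ≤ 4. Conversely, {2, 3, 4, 6, 8} is a clique of size 5, and the vertices of any clique must share a bag in every tree decomposition; so some bag has ≥ 5 vertices and tw(G) ≥ 4. Hence tw(G) = 4 exactly.

Treewidth 4.
Bags: B1 = {2, 3, 4, 6, 8}  B2 = {2, 4, 5, 6, 8}  B3 = {1, 2, 4, 5, 8}  B4 = {1, 2, 5, 7, 8}
Tree: B1–B2, B2–B3, B3–B4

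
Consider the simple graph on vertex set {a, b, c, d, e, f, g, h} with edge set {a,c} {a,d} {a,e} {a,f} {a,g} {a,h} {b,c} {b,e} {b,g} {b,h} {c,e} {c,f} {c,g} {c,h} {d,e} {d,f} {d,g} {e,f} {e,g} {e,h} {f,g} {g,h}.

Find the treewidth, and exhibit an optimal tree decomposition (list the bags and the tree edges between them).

Each bag holds 5 vertices, so the decomposition has width 4, which upper-bounds the treewidth. On the other hand G contains the 5-clique {a, d, e, f, g}. A clique must lie in a single bag of any decomposition, so no decomposition can have width below 4. Hence tw(G) = 4 exactly.

Treewidth 4.
One optimal decomposition is:
Bags: B1 = {a, d, e, f, g}  B2 = {a, c, e, f, g}  B3 = {a, c, e, g, h}  B4 = {b, c, e, g, h}
Tree: B1–B2, B2–B3, B3–B4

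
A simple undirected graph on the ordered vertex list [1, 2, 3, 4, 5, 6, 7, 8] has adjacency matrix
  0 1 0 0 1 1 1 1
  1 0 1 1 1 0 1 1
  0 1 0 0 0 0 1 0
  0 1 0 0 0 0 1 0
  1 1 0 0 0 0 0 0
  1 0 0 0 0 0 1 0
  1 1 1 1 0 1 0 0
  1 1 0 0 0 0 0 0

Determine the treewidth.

2

A width-2 tree decomposition is:
Bags: B1 = {1, 2, 7}  B2 = {1, 2, 5}  B3 = {1, 2, 8}  B4 = {2, 3, 7}  B5 = {2, 4, 7}  B6 = {1, 6, 7}
Tree: B1–B2, B2–B3, B1–B4, B1–B5, B1–B6
Each bag holds 3 vertices, so the decomposition has width 2, which upper-bounds the treewidth. Conversely, {1, 2, 8} is a clique of size 3, and the vertices of any clique must share a bag in every tree decomposition; so some bag has ≥ 3 vertices and tw(G) ≥ 2. Hence tw(G) = 2 exactly.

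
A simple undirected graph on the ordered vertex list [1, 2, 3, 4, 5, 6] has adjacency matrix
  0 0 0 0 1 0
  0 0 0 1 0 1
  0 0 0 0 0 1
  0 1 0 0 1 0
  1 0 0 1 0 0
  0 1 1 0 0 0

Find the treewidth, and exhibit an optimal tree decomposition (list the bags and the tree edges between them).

Each bag holds 2 vertices, so the decomposition has width 1, which upper-bounds the treewidth. G has an edge, so its treewidth is at least 1. The upper and lower bounds meet at 1, so that is the treewidth.

Treewidth 1.
Bags: B1 = {1, 5}  B2 = {4, 5}  B3 = {2, 4}  B4 = {2, 6}  B5 = {3, 6}
Tree: B1–B2, B2–B3, B3–B4, B4–B5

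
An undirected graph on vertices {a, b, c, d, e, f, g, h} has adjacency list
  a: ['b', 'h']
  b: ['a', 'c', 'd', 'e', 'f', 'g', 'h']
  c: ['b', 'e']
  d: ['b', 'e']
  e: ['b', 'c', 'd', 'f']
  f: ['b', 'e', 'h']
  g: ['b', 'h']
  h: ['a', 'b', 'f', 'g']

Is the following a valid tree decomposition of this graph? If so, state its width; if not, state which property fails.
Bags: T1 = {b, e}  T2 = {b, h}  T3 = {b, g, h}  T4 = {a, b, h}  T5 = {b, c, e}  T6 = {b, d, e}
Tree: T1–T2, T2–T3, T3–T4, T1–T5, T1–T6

A tree decomposition must satisfy three properties: every vertex lies in some bag; for every edge, both endpoints lie together in some bag; and for every vertex, the bags containing it form a connected subtree. Here vertex f appears in no bag, so the decomposition is invalid.

No — vertex f appears in no bag.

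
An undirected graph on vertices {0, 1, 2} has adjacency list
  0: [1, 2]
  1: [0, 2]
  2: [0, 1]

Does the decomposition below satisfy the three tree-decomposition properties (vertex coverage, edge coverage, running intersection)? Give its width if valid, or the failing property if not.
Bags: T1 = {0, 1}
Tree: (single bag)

No — vertex 2 appears in no bag.

A tree decomposition must satisfy three properties: every vertex lies in some bag; for every edge, both endpoints lie together in some bag; and for every vertex, the bags containing it form a connected subtree. Here vertex 2 appears in no bag, so the decomposition is invalid.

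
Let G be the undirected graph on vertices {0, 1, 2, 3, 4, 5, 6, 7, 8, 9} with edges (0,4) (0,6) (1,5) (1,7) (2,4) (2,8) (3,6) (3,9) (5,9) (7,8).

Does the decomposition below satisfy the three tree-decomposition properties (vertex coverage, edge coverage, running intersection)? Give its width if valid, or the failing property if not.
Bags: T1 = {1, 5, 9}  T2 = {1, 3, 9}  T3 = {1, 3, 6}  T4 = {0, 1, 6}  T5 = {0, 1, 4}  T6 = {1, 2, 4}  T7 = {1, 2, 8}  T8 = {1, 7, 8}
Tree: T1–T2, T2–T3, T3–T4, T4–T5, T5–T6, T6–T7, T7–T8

Checking the three conditions: (i) the bags cover all of {0, 1, 2, 3, 4, 5, 6, 7, 8, 9}; (ii) for each edge, some bag contains both endpoints; (iii) the bags containing any fixed vertex form a subtree. All hold, so the decomposition is valid with width 3 − 1 = 2.

Yes; width 2.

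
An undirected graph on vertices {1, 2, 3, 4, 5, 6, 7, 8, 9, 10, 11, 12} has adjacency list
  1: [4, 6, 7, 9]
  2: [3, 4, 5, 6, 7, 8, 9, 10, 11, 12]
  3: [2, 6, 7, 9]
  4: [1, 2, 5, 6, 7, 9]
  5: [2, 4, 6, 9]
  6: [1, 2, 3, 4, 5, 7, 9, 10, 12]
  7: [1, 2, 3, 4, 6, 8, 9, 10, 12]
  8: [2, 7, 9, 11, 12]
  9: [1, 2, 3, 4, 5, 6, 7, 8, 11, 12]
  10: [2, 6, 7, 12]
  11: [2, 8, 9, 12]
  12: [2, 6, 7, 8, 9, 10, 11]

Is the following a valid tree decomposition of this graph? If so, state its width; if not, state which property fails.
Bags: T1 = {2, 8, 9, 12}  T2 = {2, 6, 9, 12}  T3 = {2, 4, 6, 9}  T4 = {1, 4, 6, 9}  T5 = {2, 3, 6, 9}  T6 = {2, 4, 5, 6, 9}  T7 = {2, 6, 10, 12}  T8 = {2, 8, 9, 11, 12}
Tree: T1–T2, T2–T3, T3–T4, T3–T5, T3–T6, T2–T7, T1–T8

A tree decomposition must satisfy three properties: every vertex lies in some bag; for every edge, both endpoints lie together in some bag; and for every vertex, the bags containing it form a connected subtree. Here vertex 7 appears in no bag, so the decomposition is invalid.

No — vertex 7 appears in no bag.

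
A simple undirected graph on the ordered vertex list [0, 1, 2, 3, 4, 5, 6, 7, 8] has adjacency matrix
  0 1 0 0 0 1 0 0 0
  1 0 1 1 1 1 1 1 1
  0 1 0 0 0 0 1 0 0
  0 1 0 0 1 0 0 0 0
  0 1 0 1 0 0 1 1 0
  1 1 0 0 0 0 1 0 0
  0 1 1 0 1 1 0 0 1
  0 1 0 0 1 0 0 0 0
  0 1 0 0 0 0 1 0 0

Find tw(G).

2

A width-2 tree decomposition is:
Bags: B1 = {1, 4, 6}  B2 = {1, 5, 6}  B3 = {1, 6, 8}  B4 = {1, 4, 7}  B5 = {1, 3, 4}  B6 = {1, 2, 6}  B7 = {0, 1, 5}
Tree: B1–B2, B2–B3, B1–B4, B4–B5, B2–B6, B2–B7
Each bag holds 3 vertices, so the decomposition has width 2, which upper-bounds the treewidth. Conversely, {0, 1, 5} is a clique of size 3, and the vertices of any clique must share a bag in every tree decomposition; so some bag has ≥ 3 vertices and tw(G) ≥ 2. Therefore the treewidth is 2.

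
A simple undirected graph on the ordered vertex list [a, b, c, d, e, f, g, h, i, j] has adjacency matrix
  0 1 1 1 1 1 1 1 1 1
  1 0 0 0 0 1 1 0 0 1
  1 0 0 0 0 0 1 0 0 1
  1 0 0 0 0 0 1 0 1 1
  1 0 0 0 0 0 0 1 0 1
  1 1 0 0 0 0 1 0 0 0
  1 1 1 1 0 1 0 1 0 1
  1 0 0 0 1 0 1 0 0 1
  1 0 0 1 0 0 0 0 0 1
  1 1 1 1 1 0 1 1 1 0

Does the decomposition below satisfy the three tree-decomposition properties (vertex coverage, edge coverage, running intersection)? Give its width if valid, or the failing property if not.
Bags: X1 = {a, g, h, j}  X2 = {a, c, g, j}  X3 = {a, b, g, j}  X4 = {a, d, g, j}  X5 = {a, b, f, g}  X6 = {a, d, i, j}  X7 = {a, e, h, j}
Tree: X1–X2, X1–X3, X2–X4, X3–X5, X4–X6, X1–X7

Vertex coverage: the bags together contain {a, b, c, d, e, f, g, h, i, j}, the full vertex set. Edge coverage: each edge of G has both endpoints in at least one bag. Running intersection: for every vertex, the bags containing it form a connected subtree. All three properties hold, so this is a valid tree decomposition of width max|bag| − 1 = 3, and hence tw(G) ≤ 3.

Yes; width 3.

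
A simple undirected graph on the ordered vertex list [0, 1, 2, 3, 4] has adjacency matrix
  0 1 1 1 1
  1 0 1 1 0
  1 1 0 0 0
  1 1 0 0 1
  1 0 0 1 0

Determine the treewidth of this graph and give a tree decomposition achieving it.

The largest bag has 3 vertices, giving width 2; this decomposition certifies tw(G) ≤ 2. Conversely, {0, 1, 2} is a clique of size 3, and the vertices of any clique must share a bag in every tree decomposition; so some bag has ≥ 3 vertices and tw(G) ≥ 2. Therefore the treewidth is 2.

Treewidth 2.
One optimal decomposition is:
Bags: B1 = {0, 1, 3}  B2 = {0, 3, 4}  B3 = {0, 1, 2}
Tree: B1–B2, B1–B3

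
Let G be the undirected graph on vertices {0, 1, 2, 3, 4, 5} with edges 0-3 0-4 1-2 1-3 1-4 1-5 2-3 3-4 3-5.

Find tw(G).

A width-2 tree decomposition is:
Bags: B1 = {0, 3, 4}  B2 = {1, 3, 4}  B3 = {1, 2, 3}  B4 = {1, 3, 5}
Tree: B1–B2, B2–B3, B2–B4
The largest bag has 3 vertices, giving width 2; this decomposition certifies tw(G) ≤ 2. On the other hand G contains the 3-clique {0, 3, 4}. A clique must lie in a single bag of any decomposition, so no decomposition can have width below 2. Combining the bounds, tw(G) = 2.

2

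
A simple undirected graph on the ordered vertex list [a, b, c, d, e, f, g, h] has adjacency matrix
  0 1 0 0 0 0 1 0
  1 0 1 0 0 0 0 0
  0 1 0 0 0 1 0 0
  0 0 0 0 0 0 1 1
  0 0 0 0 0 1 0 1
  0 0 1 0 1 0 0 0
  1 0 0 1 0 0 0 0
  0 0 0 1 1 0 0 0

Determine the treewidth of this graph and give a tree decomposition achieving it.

Treewidth 2.
One such decomposition:
Bags: B1 = {b, c, f}  B2 = {b, e, f}  B3 = {b, e, h}  B4 = {b, d, h}  B5 = {b, d, g}  B6 = {a, b, g}
Tree: B1–B2, B2–B3, B3–B4, B4–B5, B5–B6

The largest bag has 3 vertices, giving width 2; this decomposition certifies tw(G) ≤ 2. Since b–c–f–e–h–d–g–a–b is a cycle in G, G is not acyclic. Forests are exactly the graphs of treewidth ≤ 1, so tw(G) ≥ 2. The upper and lower bounds meet at 2, so that is the treewidth.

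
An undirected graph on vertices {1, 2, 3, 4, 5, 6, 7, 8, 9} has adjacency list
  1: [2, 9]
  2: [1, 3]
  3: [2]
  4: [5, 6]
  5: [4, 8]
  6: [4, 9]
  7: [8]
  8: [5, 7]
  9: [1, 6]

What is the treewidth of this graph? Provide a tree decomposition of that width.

Every bag has size at most 2, so the width is 2 − 1 = 1 and tw(G) ≤ 1. Since G has at least one edge (e.g. 7–8), it is not an edgeless graph, so tw(G) ≥ 1. The upper and lower bounds meet at 1, so that is the treewidth.

Treewidth 1.
One such decomposition:
Bags: B1 = {7, 8}  B2 = {5, 8}  B3 = {4, 5}  B4 = {4, 6}  B5 = {6, 9}  B6 = {1, 9}  B7 = {1, 2}  B8 = {2, 3}
Tree: B1–B2, B2–B3, B3–B4, B4–B5, B5–B6, B6–B7, B7–B8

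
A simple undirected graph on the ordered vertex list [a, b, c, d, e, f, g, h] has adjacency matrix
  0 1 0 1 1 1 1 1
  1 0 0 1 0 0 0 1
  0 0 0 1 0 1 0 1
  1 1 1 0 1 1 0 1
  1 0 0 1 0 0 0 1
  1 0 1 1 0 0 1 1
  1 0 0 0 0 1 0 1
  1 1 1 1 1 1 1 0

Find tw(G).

3

A width-3 tree decomposition is:
Bags: B1 = {a, d, f, h}  B2 = {a, f, g, h}  B3 = {a, d, e, h}  B4 = {c, d, f, h}  B5 = {a, b, d, h}
Tree: B1–B2, B1–B3, B1–B4, B3–B5
Every bag has size at most 4, so the width is 4 − 1 = 3 and tw(G) ≤ 3. Conversely, {c, d, f, h} is a clique of size 4, and the vertices of any clique must share a bag in every tree decomposition; so some bag has ≥ 4 vertices and tw(G) ≥ 3. Hence tw(G) = 3 exactly.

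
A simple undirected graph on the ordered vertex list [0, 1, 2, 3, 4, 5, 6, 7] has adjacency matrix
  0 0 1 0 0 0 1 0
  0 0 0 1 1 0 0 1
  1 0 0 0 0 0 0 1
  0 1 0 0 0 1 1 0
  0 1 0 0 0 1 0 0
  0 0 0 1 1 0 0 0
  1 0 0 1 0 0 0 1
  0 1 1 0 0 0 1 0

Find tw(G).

2

A width-2 tree decomposition is:
Bags: B1 = {3, 4, 5}  B2 = {1, 3, 4}  B3 = {1, 3, 6}  B4 = {1, 6, 7}  B5 = {0, 6, 7}  B6 = {0, 2, 7}
Tree: B1–B2, B2–B3, B3–B4, B4–B5, B5–B6
Each bag holds 3 vertices, so the decomposition has width 2, which upper-bounds the treewidth. For the lower bound, G contains the cycle 5–4–1–3–5, so G is not a forest; only forests have treewidth ≤ 1, hence tw(G) ≥ 2. Hence tw(G) = 2 exactly.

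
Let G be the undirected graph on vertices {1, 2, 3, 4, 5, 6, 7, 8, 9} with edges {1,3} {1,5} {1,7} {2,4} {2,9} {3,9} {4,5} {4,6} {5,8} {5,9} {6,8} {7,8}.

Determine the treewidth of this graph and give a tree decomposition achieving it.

The largest bag has 4 vertices, giving width 3; this decomposition certifies tw(G) ≤ 3. For the lower bound: the 4 vertex sets {2,4,6}, {8}, {5}, {1,3,7,9} are disjoint, each induces a connected subgraph, and every pair is joined by at least one edge of G. Contracting each set to a single vertex therefore yields K_{4} as a minor, and since treewidth is minor-monotone, tw(G) ≥ tw(K_{4}) = 3. Therefore the treewidth is 3.

Treewidth 3.
One such decomposition:
Bags: B1 = {2, 4, 6, 8}  B2 = {2, 4, 5, 8}  B3 = {2, 5, 8, 9}  B4 = {5, 7, 8, 9}  B5 = {1, 5, 7, 9}  B6 = {1, 3, 7, 9}
Tree: B1–B2, B2–B3, B3–B4, B4–B5, B5–B6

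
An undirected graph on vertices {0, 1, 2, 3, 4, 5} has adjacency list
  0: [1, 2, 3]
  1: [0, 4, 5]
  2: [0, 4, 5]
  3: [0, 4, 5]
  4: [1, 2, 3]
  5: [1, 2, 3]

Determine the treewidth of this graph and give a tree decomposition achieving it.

Treewidth 3.
Bags: B1 = {0, 3, 4, 5}  B2 = {0, 1, 4, 5}  B3 = {0, 2, 4, 5}
Tree: B1–B2, B2–B3

The largest bag has 4 vertices, giving width 3; this decomposition certifies tw(G) ≤ 3. For the lower bound: the 4 vertex sets {3,5}, {0,1}, {4}, {2} are disjoint, each induces a connected subgraph, and every pair is joined by at least one edge of G. Contracting each set to a single vertex therefore yields K_{4} as a minor, and since treewidth is minor-monotone, tw(G) ≥ tw(K_{4}) = 3. Therefore the treewidth is 3.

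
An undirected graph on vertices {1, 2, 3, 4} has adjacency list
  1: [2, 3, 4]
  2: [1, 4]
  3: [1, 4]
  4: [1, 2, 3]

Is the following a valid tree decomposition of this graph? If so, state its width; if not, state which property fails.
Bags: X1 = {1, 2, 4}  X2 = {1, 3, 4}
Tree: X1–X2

Vertex coverage: the bags together contain {1, 2, 3, 4}, the full vertex set. Edge coverage: each edge of G has both endpoints in at least one bag. Running intersection: for every vertex, the bags containing it form a connected subtree. All three properties hold, so this is a valid tree decomposition of width max|bag| − 1 = 2, and hence tw(G) ≤ 2.

Yes; width 2.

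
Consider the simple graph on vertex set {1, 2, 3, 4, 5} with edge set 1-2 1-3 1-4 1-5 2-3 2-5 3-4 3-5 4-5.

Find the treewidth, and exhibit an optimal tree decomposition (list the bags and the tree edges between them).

Treewidth 3.
Bags: B1 = {1, 2, 3, 5}  B2 = {1, 3, 4, 5}
Tree: B1–B2

Each bag holds 4 vertices, so the decomposition has width 3, which upper-bounds the treewidth. On the other hand G contains the 4-clique {1, 2, 3, 5}. A clique must lie in a single bag of any decomposition, so no decomposition can have width below 3. Combining the bounds, tw(G) = 3.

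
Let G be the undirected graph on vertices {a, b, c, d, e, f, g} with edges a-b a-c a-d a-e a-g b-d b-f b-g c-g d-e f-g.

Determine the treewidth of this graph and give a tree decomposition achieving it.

Treewidth 2.
Bags: B1 = {a, b, g}  B2 = {a, b, d}  B3 = {a, c, g}  B4 = {a, d, e}  B5 = {b, f, g}
Tree: B1–B2, B1–B3, B2–B4, B1–B5

Each bag holds 3 vertices, so the decomposition has width 2, which upper-bounds the treewidth. On the other hand G contains the 3-clique {a, d, e}. A clique must lie in a single bag of any decomposition, so no decomposition can have width below 2. Hence tw(G) = 2 exactly.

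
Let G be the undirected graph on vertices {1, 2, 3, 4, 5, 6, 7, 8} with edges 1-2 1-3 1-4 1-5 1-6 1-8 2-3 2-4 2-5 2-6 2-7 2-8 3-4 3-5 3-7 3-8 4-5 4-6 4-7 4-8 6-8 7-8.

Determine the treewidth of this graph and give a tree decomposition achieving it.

Treewidth 4.
One such decomposition:
Bags: B1 = {2, 3, 4, 7, 8}  B2 = {1, 2, 3, 4, 8}  B3 = {1, 2, 4, 6, 8}  B4 = {1, 2, 3, 4, 5}
Tree: B1–B2, B2–B3, B2–B4

Every bag has size at most 5, so the width is 5 − 1 = 4 and tw(G) ≤ 4. Conversely, {1, 2, 3, 4, 8} is a clique of size 5, and the vertices of any clique must share a bag in every tree decomposition; so some bag has ≥ 5 vertices and tw(G) ≥ 4. Therefore the treewidth is 4.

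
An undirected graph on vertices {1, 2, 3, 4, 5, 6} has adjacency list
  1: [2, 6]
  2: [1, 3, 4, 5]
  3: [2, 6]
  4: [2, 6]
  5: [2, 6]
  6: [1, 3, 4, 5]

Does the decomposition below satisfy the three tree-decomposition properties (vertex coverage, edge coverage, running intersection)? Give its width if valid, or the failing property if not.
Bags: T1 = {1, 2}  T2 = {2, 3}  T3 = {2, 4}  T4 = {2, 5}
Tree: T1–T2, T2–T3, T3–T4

A tree decomposition must satisfy three properties: every vertex lies in some bag; for every edge, both endpoints lie together in some bag; and for every vertex, the bags containing it form a connected subtree. Here vertex 6 appears in no bag, so the decomposition is invalid.

No — vertex 6 appears in no bag.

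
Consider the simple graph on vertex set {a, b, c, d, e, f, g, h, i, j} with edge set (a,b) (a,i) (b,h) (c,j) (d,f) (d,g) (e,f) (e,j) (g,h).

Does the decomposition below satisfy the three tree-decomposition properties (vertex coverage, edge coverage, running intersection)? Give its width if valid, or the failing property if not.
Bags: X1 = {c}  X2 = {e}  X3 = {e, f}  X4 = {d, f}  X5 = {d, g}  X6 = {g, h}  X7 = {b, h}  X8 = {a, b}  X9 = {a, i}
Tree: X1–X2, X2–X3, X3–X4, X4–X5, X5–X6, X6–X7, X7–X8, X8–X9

No — vertex j appears in no bag.

A tree decomposition must satisfy three properties: every vertex lies in some bag; for every edge, both endpoints lie together in some bag; and for every vertex, the bags containing it form a connected subtree. Here vertex j appears in no bag, so the decomposition is invalid.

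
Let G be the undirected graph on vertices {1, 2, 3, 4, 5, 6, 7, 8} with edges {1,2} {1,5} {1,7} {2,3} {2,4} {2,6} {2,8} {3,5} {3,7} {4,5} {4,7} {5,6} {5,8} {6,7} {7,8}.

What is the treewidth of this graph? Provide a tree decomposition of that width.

The largest bag has 4 vertices, giving width 3; this decomposition certifies tw(G) ≤ 3. For the lower bound: the 4 vertex sets {5,6}, {4,7}, {2}, {3} are disjoint, each induces a connected subgraph, and every pair is joined by at least one edge of G. Contracting each set to a single vertex therefore yields K_{4} as a minor, and since treewidth is minor-monotone, tw(G) ≥ tw(K_{4}) = 3. Combining the bounds, tw(G) = 3.

Treewidth 3.
Bags: B1 = {2, 5, 6, 7}  B2 = {2, 4, 5, 7}  B3 = {2, 3, 5, 7}  B4 = {1, 2, 5, 7}  B5 = {2, 5, 7, 8}
Tree: B1–B2, B2–B3, B3–B4, B4–B5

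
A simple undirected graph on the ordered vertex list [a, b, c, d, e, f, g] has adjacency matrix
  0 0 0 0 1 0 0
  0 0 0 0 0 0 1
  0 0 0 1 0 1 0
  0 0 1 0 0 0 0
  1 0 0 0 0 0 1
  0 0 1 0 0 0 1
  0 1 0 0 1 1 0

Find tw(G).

A width-1 tree decomposition is:
Bags: B1 = {c, f}  B2 = {f, g}  B3 = {e, g}  B4 = {b, g}  B5 = {a, e}  B6 = {c, d}
Tree: B1–B2, B2–B3, B3–B4, B3–B5, B1–B6
Each bag holds 2 vertices, so the decomposition has width 1, which upper-bounds the treewidth. Any graph with an edge has treewidth ≥ 1, and G has the edge c–f. Combining the bounds, tw(G) = 1.

1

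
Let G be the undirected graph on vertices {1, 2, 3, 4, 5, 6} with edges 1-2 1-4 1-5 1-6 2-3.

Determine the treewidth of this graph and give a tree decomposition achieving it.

The largest bag has 2 vertices, giving width 1; this decomposition certifies tw(G) ≤ 1. Any graph with an edge has treewidth ≥ 1, and G has the edge 1–4. Therefore the treewidth is 1.

Treewidth 1.
Bags: B1 = {1, 4}  B2 = {1, 5}  B3 = {1, 6}  B4 = {1, 2}  B5 = {2, 3}
Tree: B1–B2, B2–B3, B1–B4, B4–B5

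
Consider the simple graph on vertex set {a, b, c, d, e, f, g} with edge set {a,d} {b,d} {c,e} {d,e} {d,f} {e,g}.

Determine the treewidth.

A width-1 tree decomposition is:
Bags: B1 = {d, f}  B2 = {b, d}  B3 = {d, e}  B4 = {c, e}  B5 = {a, d}  B6 = {e, g}
Tree: B1–B2, B2–B3, B3–B4, B3–B5, B3–B6
Every bag has size at most 2, so the width is 2 − 1 = 1 and tw(G) ≤ 1. Any graph with an edge has treewidth ≥ 1, and G has the edge d–f. Combining the bounds, tw(G) = 1.

1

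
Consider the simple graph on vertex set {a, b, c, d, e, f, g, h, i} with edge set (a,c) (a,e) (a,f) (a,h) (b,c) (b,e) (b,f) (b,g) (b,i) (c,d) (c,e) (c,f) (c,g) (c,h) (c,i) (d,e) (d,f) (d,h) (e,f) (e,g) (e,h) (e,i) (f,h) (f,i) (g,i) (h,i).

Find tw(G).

4

A width-4 tree decomposition is:
Bags: B1 = {c, e, f, h, i}  B2 = {b, c, e, f, i}  B3 = {a, c, e, f, h}  B4 = {c, d, e, f, h}  B5 = {b, c, e, g, i}
Tree: B1–B2, B1–B3, B3–B4, B2–B5
Every bag has size at most 5, so the width is 5 − 1 = 4 and tw(G) ≤ 4. On the other hand G contains the 5-clique {b, c, e, g, i}. A clique must lie in a single bag of any decomposition, so no decomposition can have width below 4. The upper and lower bounds meet at 4, so that is the treewidth.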